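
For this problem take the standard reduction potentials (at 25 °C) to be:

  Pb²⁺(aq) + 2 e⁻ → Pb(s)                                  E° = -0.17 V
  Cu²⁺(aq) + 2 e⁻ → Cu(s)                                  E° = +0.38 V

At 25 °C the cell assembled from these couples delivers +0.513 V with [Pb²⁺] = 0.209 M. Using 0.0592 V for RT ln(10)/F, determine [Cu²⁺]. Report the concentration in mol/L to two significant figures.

0.012 M

Cu²⁺/Cu is the cathode, Pb²⁺/Pb the anode: E°cell = +0.55 V, n = 2.
Overall reaction: Cu²⁺(aq) + Pb(s) → Cu(s) + Pb²⁺(aq); Q = [Pb²⁺]^1/[Cu²⁺]^1.
From E = E° − (0.0592/n) log Q: log Q = (E° − E)·n/0.0592 = (+0.55 − (+0.513))·2/0.0592 = 1.2500.
So 1·log[Cu²⁺] = 1·log(0.209) − log Q = -0.6799 − (1.2500) = -1.9299; [Cu²⁺] = 10^(-1.9299) ≈ 0.012 M.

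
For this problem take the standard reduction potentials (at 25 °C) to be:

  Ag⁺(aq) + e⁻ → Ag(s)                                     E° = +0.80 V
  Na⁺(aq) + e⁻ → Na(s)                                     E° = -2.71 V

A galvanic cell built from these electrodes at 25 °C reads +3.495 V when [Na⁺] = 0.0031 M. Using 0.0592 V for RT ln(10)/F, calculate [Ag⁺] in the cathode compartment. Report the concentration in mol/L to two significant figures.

Ag⁺/Ag is the cathode, Na⁺/Na the anode: E°cell = +3.51 V, n = 1.
Overall reaction: Ag⁺(aq) + Na(s) → Ag(s) + Na⁺(aq); Q = [Na⁺]^1/[Ag⁺]^1.
From E = E° − (0.0592/n) log Q: log Q = (E° − E)·n/0.0592 = (+3.51 − (+3.495))·1/0.0592 = 0.2534.
So 1·log[Ag⁺] = 1·log(0.0031) − log Q = -2.5086 − (0.2534) = -2.7620; [Ag⁺] = 10^(-2.7620) ≈ 0.0017 M.

0.0017 M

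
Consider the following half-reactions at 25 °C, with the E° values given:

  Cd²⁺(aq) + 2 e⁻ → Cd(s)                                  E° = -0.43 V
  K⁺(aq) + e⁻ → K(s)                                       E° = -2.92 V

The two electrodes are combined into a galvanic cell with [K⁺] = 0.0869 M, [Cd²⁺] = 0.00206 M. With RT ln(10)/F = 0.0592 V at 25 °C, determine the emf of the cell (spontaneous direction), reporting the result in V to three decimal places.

+2.473 V

Cd²⁺/Cd is the cathode (higher E°), K⁺/K the anode: E°cell = -0.43 − (-2.92) = +2.49 V, n = 2.
Overall: Cd²⁺(aq) + 2 K(s) → Cd(s) + 2 K⁺(aq)
Q = [K⁺]^2 / ([Cd²⁺]); log Q = 0.564.
E = E° − (0.0592/n) log Q = +2.49 − (0.0592/2)(0.564) = +2.473 V.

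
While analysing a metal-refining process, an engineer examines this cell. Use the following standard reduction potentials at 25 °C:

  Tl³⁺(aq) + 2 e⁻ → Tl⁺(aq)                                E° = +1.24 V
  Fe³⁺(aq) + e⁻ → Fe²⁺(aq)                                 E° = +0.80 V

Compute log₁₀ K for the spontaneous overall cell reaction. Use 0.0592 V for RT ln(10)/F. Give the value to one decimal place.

Cathode: Tl³⁺/Tl⁺; anode: Fe³⁺/Fe²⁺. E°cell = +0.44 V, n = 2.
log K = nE°cell / 0.0592 = (2)(+0.44) / 0.0592 = 14.9.

14.9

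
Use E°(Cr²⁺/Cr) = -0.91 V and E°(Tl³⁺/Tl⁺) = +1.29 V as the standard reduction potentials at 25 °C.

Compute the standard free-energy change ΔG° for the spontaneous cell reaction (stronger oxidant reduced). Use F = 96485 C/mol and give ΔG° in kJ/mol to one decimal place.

Tl³⁺/Tl⁺ (E° = +1.29 V) is the cathode; Cr²⁺/Cr (E° = -0.91 V) is the anode, so E°cell = +2.20 V.
Balancing electrons gives n = 2 (lcm of 2 and 2).
ΔG° = −nFE° = −(2)(96485)(+2.20) = -424,534 J = -424.5 kJ/mol.

-424.5 kJ/mol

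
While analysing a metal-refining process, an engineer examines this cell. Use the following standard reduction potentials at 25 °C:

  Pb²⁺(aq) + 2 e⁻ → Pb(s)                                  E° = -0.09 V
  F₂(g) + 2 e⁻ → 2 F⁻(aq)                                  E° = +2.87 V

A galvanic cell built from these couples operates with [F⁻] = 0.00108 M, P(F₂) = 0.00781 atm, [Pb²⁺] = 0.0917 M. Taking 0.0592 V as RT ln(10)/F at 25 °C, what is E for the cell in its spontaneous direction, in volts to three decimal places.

+3.104 V

F₂/F⁻ is the cathode (higher E°), Pb²⁺/Pb the anode: E°cell = +2.87 − (-0.09) = +2.96 V, n = 2.
Overall: F₂(g) + Pb(s) → 2 F⁻(aq) + Pb²⁺(aq)
Q = [F⁻]^2·[Pb²⁺] / (P(F₂)); log Q = -4.863.
E = E° − (0.0592/n) log Q = +2.96 − (0.0592/2)(-4.863) = +3.104 V.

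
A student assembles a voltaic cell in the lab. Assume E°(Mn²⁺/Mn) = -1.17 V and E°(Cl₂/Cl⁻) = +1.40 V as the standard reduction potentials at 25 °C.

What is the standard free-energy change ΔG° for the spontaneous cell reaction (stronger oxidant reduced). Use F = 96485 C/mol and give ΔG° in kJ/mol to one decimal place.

Cl₂/Cl⁻ (E° = +1.40 V) is the cathode; Mn²⁺/Mn (E° = -1.17 V) is the anode, so E°cell = +2.57 V.
Balancing electrons gives n = 2 (lcm of 2 and 2).
ΔG° = −nFE° = −(2)(96485)(+2.57) = -495,933 J = -495.9 kJ/mol.

-495.9 kJ/mol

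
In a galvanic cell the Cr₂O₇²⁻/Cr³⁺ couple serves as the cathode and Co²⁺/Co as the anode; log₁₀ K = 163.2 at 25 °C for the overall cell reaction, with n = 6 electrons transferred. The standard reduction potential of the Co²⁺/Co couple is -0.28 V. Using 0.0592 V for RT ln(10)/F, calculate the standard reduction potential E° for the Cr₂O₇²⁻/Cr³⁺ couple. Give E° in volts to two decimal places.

+1.33 V

E°cell = (0.0592/n)·log K = (0.0592/6)(163.2) = +1.610 V.
Since Cr₂O₇²⁻/Cr³⁺ is the cathode and Co²⁺/Co the anode, E°cell = E°(Cr₂O₇²⁻/Cr³⁺) − E°(Co²⁺/Co).
So E°(Cr₂O₇²⁻/Cr³⁺) = E°cell + E°(Co²⁺/Co) = +1.610 + (-0.28) = +1.33 V.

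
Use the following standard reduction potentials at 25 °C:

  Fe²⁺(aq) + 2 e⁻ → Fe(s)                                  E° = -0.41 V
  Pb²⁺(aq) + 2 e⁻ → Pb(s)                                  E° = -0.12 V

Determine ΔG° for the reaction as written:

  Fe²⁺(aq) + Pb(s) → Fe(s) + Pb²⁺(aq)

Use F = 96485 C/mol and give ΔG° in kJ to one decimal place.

As written, Fe²⁺/Fe is reduced (cathode) and Pb²⁺/Pb is oxidised (anode), so E°cell = (-0.41) − (-0.12) = -0.29 V.
Balancing electrons gives n = 2.
ΔG° = −nFE° = −(2)(96485)(-0.29) = 55,961 J = +56.0 kJ.

+56.0 kJ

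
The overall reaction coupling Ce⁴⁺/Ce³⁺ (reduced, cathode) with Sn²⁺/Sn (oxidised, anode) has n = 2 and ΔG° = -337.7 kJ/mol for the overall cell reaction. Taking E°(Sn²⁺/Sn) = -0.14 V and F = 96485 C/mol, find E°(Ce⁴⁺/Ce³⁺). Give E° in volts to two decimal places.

+1.61 V

E°cell = −ΔG°/(nF) = −(-337.7×10³)/((2)(96485)) = +1.750 V.
Since Ce⁴⁺/Ce³⁺ is the cathode and Sn²⁺/Sn the anode, E°cell = E°(Ce⁴⁺/Ce³⁺) − E°(Sn²⁺/Sn).
So E°(Ce⁴⁺/Ce³⁺) = E°cell + E°(Sn²⁺/Sn) = +1.750 + (-0.14) = +1.61 V.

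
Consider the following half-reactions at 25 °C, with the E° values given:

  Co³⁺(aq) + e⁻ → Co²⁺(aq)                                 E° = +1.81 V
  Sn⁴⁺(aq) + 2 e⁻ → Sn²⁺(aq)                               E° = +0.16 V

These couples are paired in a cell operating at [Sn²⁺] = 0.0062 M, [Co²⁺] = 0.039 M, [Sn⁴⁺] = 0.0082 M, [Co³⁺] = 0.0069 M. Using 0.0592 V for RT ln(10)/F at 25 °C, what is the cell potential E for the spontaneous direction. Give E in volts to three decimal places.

Co³⁺/Co²⁺ is the cathode (higher E°), Sn⁴⁺/Sn²⁺ the anode: E°cell = +1.81 − (+0.16) = +1.65 V, n = 2.
Overall: 2 Co³⁺(aq) + Sn²⁺(aq) → 2 Co²⁺(aq) + Sn⁴⁺(aq)
Q = [Co²⁺]^2·[Sn⁴⁺] / ([Co³⁺]^2·[Sn²⁺]); log Q = 1.626.
E = E° − (0.0592/n) log Q = +1.65 − (0.0592/2)(1.626) = +1.602 V.

+1.602 V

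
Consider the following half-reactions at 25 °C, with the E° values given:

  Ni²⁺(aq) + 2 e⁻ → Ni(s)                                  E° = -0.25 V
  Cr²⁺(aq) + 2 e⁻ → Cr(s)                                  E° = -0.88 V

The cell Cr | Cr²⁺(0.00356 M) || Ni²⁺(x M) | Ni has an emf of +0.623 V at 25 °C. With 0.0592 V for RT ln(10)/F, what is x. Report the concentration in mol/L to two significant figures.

Ni²⁺/Ni is the cathode, Cr²⁺/Cr the anode: E°cell = +0.63 V, n = 2.
Overall reaction: Ni²⁺(aq) + Cr(s) → Ni(s) + Cr²⁺(aq); Q = [Cr²⁺]^1/[Ni²⁺]^1.
From E = E° − (0.0592/n) log Q: log Q = (E° − E)·n/0.0592 = (+0.63 − (+0.623))·2/0.0592 = 0.2365.
So 1·log[Ni²⁺] = 1·log(0.00356) − log Q = -2.4486 − (0.2365) = -2.6851; [Ni²⁺] = 10^(-2.6851) ≈ 0.0021 M.

0.0021 M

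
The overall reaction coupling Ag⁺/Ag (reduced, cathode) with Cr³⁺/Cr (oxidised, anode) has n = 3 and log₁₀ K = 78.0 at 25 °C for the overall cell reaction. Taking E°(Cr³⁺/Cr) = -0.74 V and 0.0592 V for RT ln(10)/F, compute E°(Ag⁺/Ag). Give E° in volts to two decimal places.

E°cell = (0.0592/n)·log K = (0.0592/3)(78.0) = +1.539 V.
Since Ag⁺/Ag is the cathode and Cr³⁺/Cr the anode, E°cell = E°(Ag⁺/Ag) − E°(Cr³⁺/Cr).
So E°(Ag⁺/Ag) = E°cell + E°(Cr³⁺/Cr) = +1.539 + (-0.74) = +0.80 V.

+0.80 V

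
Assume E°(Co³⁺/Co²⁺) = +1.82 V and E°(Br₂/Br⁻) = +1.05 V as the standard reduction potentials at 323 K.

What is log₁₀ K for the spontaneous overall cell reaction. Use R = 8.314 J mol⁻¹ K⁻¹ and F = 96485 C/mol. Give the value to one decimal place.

24.0

Cathode: Co³⁺/Co²⁺; anode: Br₂/Br⁻. E°cell = (+1.82) − (+1.05) = +0.77 V, with n = 2.
ΔG° = −nFE° = −RT ln K, so ln K = nFE°/(RT) = (2)(96485)(+0.77) / ((8.314)(323)) = 55.331.
log₁₀ K = 55.331 / ln 10 = 24.0.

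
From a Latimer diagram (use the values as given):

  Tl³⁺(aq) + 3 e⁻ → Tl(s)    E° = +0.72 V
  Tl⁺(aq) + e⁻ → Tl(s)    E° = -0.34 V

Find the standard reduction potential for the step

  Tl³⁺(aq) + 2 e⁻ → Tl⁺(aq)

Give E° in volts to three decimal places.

Sequential free energies add, so n₃E°₃ = n₁E°₁ + n₂E°₂.
With n₃ = 3, and the known step contributing 1×(-0.34) V, the unknown satisfies 2·E° = 3×(+0.72) − 1×(-0.34) = +2.500.
E° = +2.500 / 2 = +1.250 V.

+1.250 V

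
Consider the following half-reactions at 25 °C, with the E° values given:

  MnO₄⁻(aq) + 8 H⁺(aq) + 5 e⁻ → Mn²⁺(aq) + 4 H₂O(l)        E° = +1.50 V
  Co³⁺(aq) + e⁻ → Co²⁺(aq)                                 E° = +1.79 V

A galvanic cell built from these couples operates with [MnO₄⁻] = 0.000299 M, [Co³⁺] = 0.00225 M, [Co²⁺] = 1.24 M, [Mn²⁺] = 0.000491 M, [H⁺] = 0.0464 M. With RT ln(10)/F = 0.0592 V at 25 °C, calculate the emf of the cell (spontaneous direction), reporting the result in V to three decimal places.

+0.257 V

Co³⁺/Co²⁺ is the cathode (higher E°), MnO₄⁻/Mn²⁺ the anode: E°cell = +1.79 − (+1.50) = +0.29 V, n = 5.
Overall: 5 Co³⁺(aq) + Mn²⁺(aq) + 4 H₂O(l) → 5 Co²⁺(aq) + MnO₄⁻(aq) + 8 H⁺(aq)
Q = [Co²⁺]^5·[MnO₄⁻]·[H⁺]^8 / ([Co³⁺]^5·[Mn²⁺]); log Q = 2.823.
E = E° − (0.0592/n) log Q = +0.29 − (0.0592/5)(2.823) = +0.257 V.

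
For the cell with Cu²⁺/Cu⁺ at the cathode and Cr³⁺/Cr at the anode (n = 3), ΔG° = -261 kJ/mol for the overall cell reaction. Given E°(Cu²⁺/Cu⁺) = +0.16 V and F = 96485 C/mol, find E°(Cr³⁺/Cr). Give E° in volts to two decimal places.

E°cell = −ΔG°/(nF) = −(-261×10³)/((3)(96485)) = +0.902 V.
Since Cu²⁺/Cu⁺ is the cathode and Cr³⁺/Cr the anode, E°cell = E°(Cu²⁺/Cu⁺) − E°(Cr³⁺/Cr).
So E°(Cr³⁺/Cr) = E°(Cu²⁺/Cu⁺) − E°cell = (+0.16) − (+0.902) = -0.74 V.

-0.74 V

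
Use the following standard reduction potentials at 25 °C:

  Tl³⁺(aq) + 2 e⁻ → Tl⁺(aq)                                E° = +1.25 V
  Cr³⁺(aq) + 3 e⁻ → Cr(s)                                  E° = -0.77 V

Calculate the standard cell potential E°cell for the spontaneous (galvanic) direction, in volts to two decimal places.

+2.02 V

The Tl³⁺/Tl⁺ couple has the higher reduction potential, so it is the cathode; Cr³⁺/Cr is oxidised at the anode.
E°cell = E°(cathode) − E°(anode) = (+1.25) − (-0.77) = +2.02 V.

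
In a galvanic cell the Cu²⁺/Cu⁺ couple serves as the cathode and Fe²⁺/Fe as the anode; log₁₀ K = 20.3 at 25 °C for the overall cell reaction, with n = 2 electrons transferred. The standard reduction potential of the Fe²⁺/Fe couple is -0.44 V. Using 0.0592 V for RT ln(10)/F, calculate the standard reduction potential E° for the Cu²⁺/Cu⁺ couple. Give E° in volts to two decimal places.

E°cell = (0.0592/n)·log K = (0.0592/2)(20.3) = +0.601 V.
Since Cu²⁺/Cu⁺ is the cathode and Fe²⁺/Fe the anode, E°cell = E°(Cu²⁺/Cu⁺) − E°(Fe²⁺/Fe).
So E°(Cu²⁺/Cu⁺) = E°cell + E°(Fe²⁺/Fe) = +0.601 + (-0.44) = +0.16 V.

+0.16 V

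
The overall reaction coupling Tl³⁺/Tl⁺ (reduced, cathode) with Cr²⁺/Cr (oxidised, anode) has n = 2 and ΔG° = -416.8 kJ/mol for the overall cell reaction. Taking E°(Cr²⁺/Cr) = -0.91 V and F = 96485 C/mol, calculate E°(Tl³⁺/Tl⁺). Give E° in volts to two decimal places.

E°cell = −ΔG°/(nF) = −(-416.8×10³)/((2)(96485)) = +2.160 V.
Since Tl³⁺/Tl⁺ is the cathode and Cr²⁺/Cr the anode, E°cell = E°(Tl³⁺/Tl⁺) − E°(Cr²⁺/Cr).
So E°(Tl³⁺/Tl⁺) = E°cell + E°(Cr²⁺/Cr) = +2.160 + (-0.91) = +1.25 V.

+1.25 V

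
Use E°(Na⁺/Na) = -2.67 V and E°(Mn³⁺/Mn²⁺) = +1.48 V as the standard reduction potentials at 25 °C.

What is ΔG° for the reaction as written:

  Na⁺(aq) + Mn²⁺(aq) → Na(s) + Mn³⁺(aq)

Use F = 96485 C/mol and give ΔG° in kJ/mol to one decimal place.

As written, Na⁺/Na is reduced (cathode) and Mn³⁺/Mn²⁺ is oxidised (anode), so E°cell = (-2.67) − (+1.48) = -4.15 V.
Balancing electrons gives n = 1.
ΔG° = −nFE° = −(1)(96485)(-4.15) = 400,413 J = +400.4 kJ/mol.

+400.4 kJ/mol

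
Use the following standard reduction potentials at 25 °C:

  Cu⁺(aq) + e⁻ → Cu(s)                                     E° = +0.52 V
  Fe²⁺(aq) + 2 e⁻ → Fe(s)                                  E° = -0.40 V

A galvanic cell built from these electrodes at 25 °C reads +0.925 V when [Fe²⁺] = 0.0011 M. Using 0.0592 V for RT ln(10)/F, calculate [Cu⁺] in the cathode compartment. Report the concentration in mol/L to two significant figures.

0.040 M

Cu⁺/Cu is the cathode, Fe²⁺/Fe the anode: E°cell = +0.92 V, n = 2.
Overall reaction: 2 Cu⁺(aq) + Fe(s) → 2 Cu(s) + Fe²⁺(aq); Q = [Fe²⁺]^1/[Cu⁺]^2.
From E = E° − (0.0592/n) log Q: log Q = (E° − E)·n/0.0592 = (+0.92 − (+0.925))·2/0.0592 = -0.1689.
So 2·log[Cu⁺] = 1·log(0.0011) − log Q = -2.9586 − (-0.1689) = -2.7897; log[Cu⁺] = -2.7897 / 2 = -1.3948; [Cu⁺] = 10^(-1.3948) ≈ 0.040 M.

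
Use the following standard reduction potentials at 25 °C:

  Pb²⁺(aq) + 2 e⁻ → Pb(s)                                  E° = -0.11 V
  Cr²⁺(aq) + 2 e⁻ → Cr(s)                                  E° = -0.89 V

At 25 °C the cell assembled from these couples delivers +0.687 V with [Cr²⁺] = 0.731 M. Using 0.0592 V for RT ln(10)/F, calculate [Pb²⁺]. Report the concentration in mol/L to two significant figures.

Pb²⁺/Pb is the cathode, Cr²⁺/Cr the anode: E°cell = +0.78 V, n = 2.
Overall reaction: Pb²⁺(aq) + Cr(s) → Pb(s) + Cr²⁺(aq); Q = [Cr²⁺]^1/[Pb²⁺]^1.
From E = E° − (0.0592/n) log Q: log Q = (E° − E)·n/0.0592 = (+0.78 − (+0.687))·2/0.0592 = 3.1419.
So 1·log[Pb²⁺] = 1·log(0.731) − log Q = -0.1361 − (3.1419) = -3.2780; [Pb²⁺] = 10^(-3.2780) ≈ 0.00053 M.

0.00053 M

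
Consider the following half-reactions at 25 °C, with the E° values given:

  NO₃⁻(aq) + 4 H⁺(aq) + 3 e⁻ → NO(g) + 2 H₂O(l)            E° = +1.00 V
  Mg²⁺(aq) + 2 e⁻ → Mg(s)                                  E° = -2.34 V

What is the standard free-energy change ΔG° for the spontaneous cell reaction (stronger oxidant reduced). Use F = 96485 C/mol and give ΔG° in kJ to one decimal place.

-1933.6 kJ

NO₃⁻/NO (E° = +1.00 V) is the cathode; Mg²⁺/Mg (E° = -2.34 V) is the anode, so E°cell = +3.34 V.
Balancing electrons gives n = 6 (lcm of 3 and 2).
ΔG° = −nFE° = −(6)(96485)(+3.34) = -1,933,559 J = -1933.6 kJ.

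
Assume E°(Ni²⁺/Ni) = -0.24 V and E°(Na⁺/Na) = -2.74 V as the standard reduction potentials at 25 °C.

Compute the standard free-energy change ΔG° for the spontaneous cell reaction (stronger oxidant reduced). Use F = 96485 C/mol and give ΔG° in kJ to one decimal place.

-482.4 kJ

Ni²⁺/Ni (E° = -0.24 V) is the cathode; Na⁺/Na (E° = -2.74 V) is the anode, so E°cell = +2.50 V.
Balancing electrons gives n = 2 (lcm of 2 and 1).
ΔG° = −nFE° = −(2)(96485)(+2.50) = -482,425 J = -482.4 kJ.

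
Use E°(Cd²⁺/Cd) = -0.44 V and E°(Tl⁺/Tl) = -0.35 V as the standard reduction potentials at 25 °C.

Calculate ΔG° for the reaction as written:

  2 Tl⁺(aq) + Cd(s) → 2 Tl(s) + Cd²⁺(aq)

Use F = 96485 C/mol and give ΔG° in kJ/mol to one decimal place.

-17.4 kJ/mol

As written, Tl⁺/Tl is reduced (cathode) and Cd²⁺/Cd is oxidised (anode), so E°cell = (-0.35) − (-0.44) = +0.09 V.
Balancing electrons gives n = 2.
ΔG° = −nFE° = −(2)(96485)(+0.09) = -17,367 J = -17.4 kJ/mol.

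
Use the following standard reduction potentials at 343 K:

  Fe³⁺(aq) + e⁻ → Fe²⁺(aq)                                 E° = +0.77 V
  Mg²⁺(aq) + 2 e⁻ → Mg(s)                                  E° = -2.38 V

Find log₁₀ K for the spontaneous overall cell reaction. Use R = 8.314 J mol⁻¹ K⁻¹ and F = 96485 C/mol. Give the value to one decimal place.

92.6

Cathode: Fe³⁺/Fe²⁺; anode: Mg²⁺/Mg. E°cell = (+0.77) − (-2.38) = +3.15 V, with n = 2.
ΔG° = −nFE° = −RT ln K, so ln K = nFE°/(RT) = (2)(96485)(+3.15) / ((8.314)(343)) = 213.155.
log₁₀ K = 213.155 / ln 10 = 92.6.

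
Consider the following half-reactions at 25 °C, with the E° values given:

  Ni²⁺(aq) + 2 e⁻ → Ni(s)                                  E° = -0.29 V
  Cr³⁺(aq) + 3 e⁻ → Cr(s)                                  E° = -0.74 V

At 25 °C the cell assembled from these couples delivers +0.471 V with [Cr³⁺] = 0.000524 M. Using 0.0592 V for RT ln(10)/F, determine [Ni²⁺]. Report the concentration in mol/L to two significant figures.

0.033 M

Ni²⁺/Ni is the cathode, Cr³⁺/Cr the anode: E°cell = +0.45 V, n = 6.
Overall reaction: 3 Ni²⁺(aq) + 2 Cr(s) → 3 Ni(s) + 2 Cr³⁺(aq); Q = [Cr³⁺]^2/[Ni²⁺]^3.
From E = E° − (0.0592/n) log Q: log Q = (E° − E)·n/0.0592 = (+0.45 − (+0.471))·6/0.0592 = -2.1284.
So 3·log[Ni²⁺] = 2·log(0.000524) − log Q = -6.5613 − (-2.1284) = -4.4329; log[Ni²⁺] = -4.4329 / 3 = -1.4776; [Ni²⁺] = 10^(-1.4776) ≈ 0.033 M.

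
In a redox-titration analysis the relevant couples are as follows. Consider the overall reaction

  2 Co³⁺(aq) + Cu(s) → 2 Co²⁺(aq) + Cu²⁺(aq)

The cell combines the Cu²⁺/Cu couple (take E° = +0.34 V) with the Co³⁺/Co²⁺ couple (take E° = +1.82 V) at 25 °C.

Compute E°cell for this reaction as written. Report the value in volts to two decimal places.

+1.48 V

The Co³⁺/Co²⁺ couple has the higher reduction potential, so it is the cathode; Cu²⁺/Cu is oxidised at the anode.
E°cell = E°(cathode) − E°(anode) = (+1.82) − (+0.34) = +1.48 V.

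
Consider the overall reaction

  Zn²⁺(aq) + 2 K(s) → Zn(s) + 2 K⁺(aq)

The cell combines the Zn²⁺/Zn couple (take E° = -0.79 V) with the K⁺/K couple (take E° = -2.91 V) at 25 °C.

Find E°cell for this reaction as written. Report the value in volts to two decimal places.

The Zn²⁺/Zn couple has the higher reduction potential, so it is the cathode; K⁺/K is oxidised at the anode.
E°cell = E°(cathode) − E°(anode) = (-0.79) − (-2.91) = +2.12 V.

+2.12 V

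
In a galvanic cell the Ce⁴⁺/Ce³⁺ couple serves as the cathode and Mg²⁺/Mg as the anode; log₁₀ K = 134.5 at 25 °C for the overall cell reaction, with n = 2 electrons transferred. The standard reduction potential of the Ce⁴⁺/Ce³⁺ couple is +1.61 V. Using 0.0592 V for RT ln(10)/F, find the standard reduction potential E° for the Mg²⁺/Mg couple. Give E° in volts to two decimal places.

E°cell = (0.0592/n)·log K = (0.0592/2)(134.5) = +3.981 V.
Since Ce⁴⁺/Ce³⁺ is the cathode and Mg²⁺/Mg the anode, E°cell = E°(Ce⁴⁺/Ce³⁺) − E°(Mg²⁺/Mg).
So E°(Mg²⁺/Mg) = E°(Ce⁴⁺/Ce³⁺) − E°cell = (+1.61) − (+3.981) = -2.37 V.

-2.37 V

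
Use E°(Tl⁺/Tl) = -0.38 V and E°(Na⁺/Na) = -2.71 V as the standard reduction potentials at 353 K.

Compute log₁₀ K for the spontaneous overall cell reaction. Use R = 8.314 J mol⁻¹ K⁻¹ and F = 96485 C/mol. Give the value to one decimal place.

Cathode: Tl⁺/Tl; anode: Na⁺/Na. E°cell = (-0.38) − (-2.71) = +2.33 V, with n = 1.
ΔG° = −nFE° = −RT ln K, so ln K = nFE°/(RT) = (1)(96485)(+2.33) / ((8.314)(353)) = 76.600.
log₁₀ K = 76.600 / ln 10 = 33.3.

33.3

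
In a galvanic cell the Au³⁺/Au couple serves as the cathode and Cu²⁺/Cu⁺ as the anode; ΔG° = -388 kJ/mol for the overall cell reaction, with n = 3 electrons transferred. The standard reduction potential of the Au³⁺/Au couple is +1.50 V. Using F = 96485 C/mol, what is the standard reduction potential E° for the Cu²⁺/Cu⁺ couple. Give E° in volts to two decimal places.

E°cell = −ΔG°/(nF) = −(-388×10³)/((3)(96485)) = +1.340 V.
Since Au³⁺/Au is the cathode and Cu²⁺/Cu⁺ the anode, E°cell = E°(Au³⁺/Au) − E°(Cu²⁺/Cu⁺).
So E°(Cu²⁺/Cu⁺) = E°(Au³⁺/Au) − E°cell = (+1.50) − (+1.340) = +0.16 V.

+0.16 V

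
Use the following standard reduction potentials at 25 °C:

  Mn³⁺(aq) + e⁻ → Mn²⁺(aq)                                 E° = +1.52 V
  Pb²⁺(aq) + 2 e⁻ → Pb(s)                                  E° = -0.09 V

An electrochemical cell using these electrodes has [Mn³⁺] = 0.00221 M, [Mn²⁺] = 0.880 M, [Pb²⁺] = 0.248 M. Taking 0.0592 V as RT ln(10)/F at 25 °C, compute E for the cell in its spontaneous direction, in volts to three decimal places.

Mn³⁺/Mn²⁺ is the cathode (higher E°), Pb²⁺/Pb the anode: E°cell = +1.52 − (-0.09) = +1.61 V, n = 2.
Overall: 2 Mn³⁺(aq) + Pb(s) → 2 Mn²⁺(aq) + Pb²⁺(aq)
Q = [Mn²⁺]^2·[Pb²⁺] / ([Mn³⁺]^2); log Q = 4.595.
E = E° − (0.0592/n) log Q = +1.61 − (0.0592/2)(4.595) = +1.474 V.

+1.474 V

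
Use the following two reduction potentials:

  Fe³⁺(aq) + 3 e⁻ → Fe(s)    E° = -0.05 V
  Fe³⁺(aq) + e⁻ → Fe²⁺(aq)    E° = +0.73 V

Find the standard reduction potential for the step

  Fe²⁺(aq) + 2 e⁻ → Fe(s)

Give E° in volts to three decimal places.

Sequential free energies add, so n₃E°₃ = n₁E°₁ + n₂E°₂.
With n₃ = 3, and the known step contributing 1×(+0.73) V, the unknown satisfies 2·E° = 3×(-0.05) − 1×(+0.73) = -0.880.
E° = -0.880 / 2 = -0.440 V.

-0.440 V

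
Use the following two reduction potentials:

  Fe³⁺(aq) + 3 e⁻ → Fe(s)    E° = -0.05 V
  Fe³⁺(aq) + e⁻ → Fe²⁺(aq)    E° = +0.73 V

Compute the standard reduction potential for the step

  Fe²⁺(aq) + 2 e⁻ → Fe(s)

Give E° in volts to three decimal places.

Sequential free energies add, so n₃E°₃ = n₁E°₁ + n₂E°₂.
With n₃ = 3, and the known step contributing 1×(+0.73) V, the unknown satisfies 2·E° = 3×(-0.05) − 1×(+0.73) = -0.880.
E° = -0.880 / 2 = -0.440 V.

-0.440 V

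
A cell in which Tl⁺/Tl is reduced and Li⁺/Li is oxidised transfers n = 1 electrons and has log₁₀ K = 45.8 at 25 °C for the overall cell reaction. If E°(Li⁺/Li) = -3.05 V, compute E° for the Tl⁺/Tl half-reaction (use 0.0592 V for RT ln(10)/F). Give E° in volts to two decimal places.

-0.34 V

E°cell = (0.0592/n)·log K = (0.0592/1)(45.8) = +2.711 V.
Since Tl⁺/Tl is the cathode and Li⁺/Li the anode, E°cell = E°(Tl⁺/Tl) − E°(Li⁺/Li).
So E°(Tl⁺/Tl) = E°cell + E°(Li⁺/Li) = +2.711 + (-3.05) = -0.34 V.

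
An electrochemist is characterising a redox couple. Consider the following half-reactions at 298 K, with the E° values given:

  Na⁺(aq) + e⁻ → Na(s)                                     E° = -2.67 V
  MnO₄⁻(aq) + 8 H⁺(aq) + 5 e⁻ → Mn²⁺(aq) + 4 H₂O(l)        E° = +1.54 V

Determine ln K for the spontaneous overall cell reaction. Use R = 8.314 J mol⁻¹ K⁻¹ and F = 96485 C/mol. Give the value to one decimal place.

819.8

Cathode: MnO₄⁻/Mn²⁺; anode: Na⁺/Na. E°cell = (+1.54) − (-2.67) = +4.21 V, with n = 5.
ΔG° = −nFE° = −RT ln K, so ln K = nFE°/(RT) = (5)(96485)(+4.21) / ((8.314)(298)) = 819.758.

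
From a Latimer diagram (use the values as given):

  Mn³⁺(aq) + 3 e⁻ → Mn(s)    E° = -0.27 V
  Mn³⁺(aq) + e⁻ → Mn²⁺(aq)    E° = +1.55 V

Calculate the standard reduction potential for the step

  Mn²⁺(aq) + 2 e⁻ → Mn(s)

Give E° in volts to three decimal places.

-1.180 V

Sequential free energies add, so n₃E°₃ = n₁E°₁ + n₂E°₂.
With n₃ = 3, and the known step contributing 1×(+1.55) V, the unknown satisfies 2·E° = 3×(-0.27) − 1×(+1.55) = -2.360.
E° = -2.360 / 2 = -1.180 V.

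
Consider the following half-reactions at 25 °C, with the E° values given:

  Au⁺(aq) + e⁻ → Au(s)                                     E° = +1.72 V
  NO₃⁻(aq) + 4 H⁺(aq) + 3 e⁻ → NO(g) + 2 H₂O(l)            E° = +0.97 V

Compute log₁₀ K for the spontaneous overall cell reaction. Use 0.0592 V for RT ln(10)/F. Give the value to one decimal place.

Cathode: Au⁺/Au; anode: NO₃⁻/NO. E°cell = +0.75 V, n = 3.
log K = nE°cell / 0.0592 = (3)(+0.75) / 0.0592 = 38.0.

38.0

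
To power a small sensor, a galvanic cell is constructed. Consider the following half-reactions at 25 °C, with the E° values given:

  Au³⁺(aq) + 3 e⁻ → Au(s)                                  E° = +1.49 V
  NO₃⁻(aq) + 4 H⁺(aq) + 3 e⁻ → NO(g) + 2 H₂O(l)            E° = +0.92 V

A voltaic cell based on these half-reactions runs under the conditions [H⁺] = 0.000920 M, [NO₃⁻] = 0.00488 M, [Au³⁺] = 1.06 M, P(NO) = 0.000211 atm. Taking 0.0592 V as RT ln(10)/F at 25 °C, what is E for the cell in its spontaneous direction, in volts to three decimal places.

Au³⁺/Au is the cathode (higher E°), NO₃⁻/NO the anode: E°cell = +1.49 − (+0.92) = +0.57 V, n = 3.
Overall: Au³⁺(aq) + NO(g) + 2 H₂O(l) → Au(s) + NO₃⁻(aq) + 4 H⁺(aq)
Q = [NO₃⁻]·[H⁺]^4 / ([Au³⁺]·P(NO)); log Q = -10.806.
E = E° − (0.0592/n) log Q = +0.57 − (0.0592/3)(-10.806) = +0.783 V.

+0.783 V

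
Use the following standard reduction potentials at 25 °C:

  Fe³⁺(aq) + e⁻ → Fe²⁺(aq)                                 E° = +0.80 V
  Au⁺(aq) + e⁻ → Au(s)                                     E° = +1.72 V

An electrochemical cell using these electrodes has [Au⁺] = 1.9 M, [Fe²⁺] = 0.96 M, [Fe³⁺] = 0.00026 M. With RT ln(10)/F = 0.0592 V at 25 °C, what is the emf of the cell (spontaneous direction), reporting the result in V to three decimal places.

+1.148 V

Au⁺/Au is the cathode (higher E°), Fe³⁺/Fe²⁺ the anode: E°cell = +1.72 − (+0.80) = +0.92 V, n = 1.
Overall: Au⁺(aq) + Fe²⁺(aq) → Au(s) + Fe³⁺(aq)
Q = [Fe³⁺] / ([Au⁺]·[Fe²⁺]); log Q = -3.846.
E = E° − (0.0592/n) log Q = +0.92 − (0.0592/1)(-3.846) = +1.148 V.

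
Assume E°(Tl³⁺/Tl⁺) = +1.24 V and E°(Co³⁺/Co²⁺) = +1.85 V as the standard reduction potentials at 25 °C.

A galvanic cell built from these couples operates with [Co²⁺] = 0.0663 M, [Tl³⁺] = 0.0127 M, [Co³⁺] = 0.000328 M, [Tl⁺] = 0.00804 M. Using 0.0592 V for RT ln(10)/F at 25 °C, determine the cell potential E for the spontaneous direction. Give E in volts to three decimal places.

Co³⁺/Co²⁺ is the cathode (higher E°), Tl³⁺/Tl⁺ the anode: E°cell = +1.85 − (+1.24) = +0.61 V, n = 2.
Overall: 2 Co³⁺(aq) + Tl⁺(aq) → 2 Co²⁺(aq) + Tl³⁺(aq)
Q = [Co²⁺]^2·[Tl³⁺] / ([Co³⁺]^2·[Tl⁺]); log Q = 4.810.
E = E° − (0.0592/n) log Q = +0.61 − (0.0592/2)(4.810) = +0.468 V.

+0.468 V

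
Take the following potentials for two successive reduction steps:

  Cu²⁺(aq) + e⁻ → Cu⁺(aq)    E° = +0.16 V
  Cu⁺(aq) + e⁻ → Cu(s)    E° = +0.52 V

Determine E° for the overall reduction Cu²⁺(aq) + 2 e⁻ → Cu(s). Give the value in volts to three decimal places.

Adding the free-energy changes (−nFE°) of the two steps gives −n₃FE°₃ = −n₁FE°₁ − n₂FE°₂.
E°₃ = (1×+0.16 + 1×+0.52) / 2 = (+0.680) / 2 = +0.340 V.

+0.340 V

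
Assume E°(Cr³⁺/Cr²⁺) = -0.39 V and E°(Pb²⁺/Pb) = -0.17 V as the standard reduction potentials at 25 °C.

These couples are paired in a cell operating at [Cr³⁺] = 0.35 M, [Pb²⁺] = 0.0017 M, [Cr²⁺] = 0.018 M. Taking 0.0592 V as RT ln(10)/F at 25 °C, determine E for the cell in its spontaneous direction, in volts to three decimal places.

Pb²⁺/Pb is the cathode (higher E°), Cr³⁺/Cr²⁺ the anode: E°cell = -0.17 − (-0.39) = +0.22 V, n = 2.
Overall: Pb²⁺(aq) + 2 Cr²⁺(aq) → Pb(s) + 2 Cr³⁺(aq)
Q = [Cr³⁺]^2 / ([Pb²⁺]·[Cr²⁺]^2); log Q = 5.347.
E = E° − (0.0592/n) log Q = +0.22 − (0.0592/2)(5.347) = +0.062 V.

+0.062 V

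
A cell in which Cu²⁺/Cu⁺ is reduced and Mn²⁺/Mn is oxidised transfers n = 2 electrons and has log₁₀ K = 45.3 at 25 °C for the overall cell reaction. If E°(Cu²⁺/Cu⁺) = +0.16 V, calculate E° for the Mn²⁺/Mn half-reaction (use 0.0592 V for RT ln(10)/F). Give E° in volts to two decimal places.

E°cell = (0.0592/n)·log K = (0.0592/2)(45.3) = +1.341 V.
Since Cu²⁺/Cu⁺ is the cathode and Mn²⁺/Mn the anode, E°cell = E°(Cu²⁺/Cu⁺) − E°(Mn²⁺/Mn).
So E°(Mn²⁺/Mn) = E°(Cu²⁺/Cu⁺) − E°cell = (+0.16) − (+1.341) = -1.18 V.

-1.18 V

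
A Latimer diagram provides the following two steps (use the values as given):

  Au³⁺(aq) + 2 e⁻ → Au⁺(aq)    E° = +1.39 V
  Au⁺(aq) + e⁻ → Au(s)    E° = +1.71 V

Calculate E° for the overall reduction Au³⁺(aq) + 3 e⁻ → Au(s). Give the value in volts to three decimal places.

Adding the free-energy changes (−nFE°) of the two steps gives −n₃FE°₃ = −n₁FE°₁ − n₂FE°₂.
E°₃ = (2×+1.39 + 1×+1.71) / 3 = (+4.490) / 3 = +1.497 V.

+1.497 V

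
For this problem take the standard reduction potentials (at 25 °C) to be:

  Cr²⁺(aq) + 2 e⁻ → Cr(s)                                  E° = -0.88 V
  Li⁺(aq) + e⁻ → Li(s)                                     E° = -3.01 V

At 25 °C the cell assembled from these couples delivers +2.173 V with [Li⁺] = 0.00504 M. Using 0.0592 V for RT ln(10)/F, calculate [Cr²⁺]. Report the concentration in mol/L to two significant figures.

0.00072 M

Cr²⁺/Cr is the cathode, Li⁺/Li the anode: E°cell = +2.13 V, n = 2.
Overall reaction: Cr²⁺(aq) + 2 Li(s) → Cr(s) + 2 Li⁺(aq); Q = [Li⁺]^2/[Cr²⁺]^1.
From E = E° − (0.0592/n) log Q: log Q = (E° − E)·n/0.0592 = (+2.13 − (+2.173))·2/0.0592 = -1.4527.
So 1·log[Cr²⁺] = 2·log(0.00504) − log Q = -4.5951 − (-1.4527) = -3.1424; [Cr²⁺] = 10^(-3.1424) ≈ 0.00072 M.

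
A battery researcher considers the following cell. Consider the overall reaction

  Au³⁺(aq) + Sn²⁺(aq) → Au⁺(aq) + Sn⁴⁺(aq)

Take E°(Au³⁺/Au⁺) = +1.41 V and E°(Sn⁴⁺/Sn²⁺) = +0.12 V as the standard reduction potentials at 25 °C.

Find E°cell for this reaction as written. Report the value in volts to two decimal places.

+1.29 V

The Au³⁺/Au⁺ couple has the higher reduction potential, so it is the cathode; Sn⁴⁺/Sn²⁺ is oxidised at the anode.
E°cell = E°(cathode) − E°(anode) = (+1.41) − (+0.12) = +1.29 V.
Since E°cell > 0, the reaction is spontaneous under standard conditions.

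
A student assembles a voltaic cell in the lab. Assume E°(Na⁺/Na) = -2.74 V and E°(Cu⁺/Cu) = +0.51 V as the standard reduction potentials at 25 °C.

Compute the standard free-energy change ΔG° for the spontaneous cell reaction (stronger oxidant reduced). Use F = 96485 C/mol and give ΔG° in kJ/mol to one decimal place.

-313.6 kJ/mol

Cu⁺/Cu (E° = +0.51 V) is the cathode; Na⁺/Na (E° = -2.74 V) is the anode, so E°cell = +3.25 V.
Balancing electrons gives n = 1 (lcm of 1 and 1).
ΔG° = −nFE° = −(1)(96485)(+3.25) = -313,576 J = -313.6 kJ/mol.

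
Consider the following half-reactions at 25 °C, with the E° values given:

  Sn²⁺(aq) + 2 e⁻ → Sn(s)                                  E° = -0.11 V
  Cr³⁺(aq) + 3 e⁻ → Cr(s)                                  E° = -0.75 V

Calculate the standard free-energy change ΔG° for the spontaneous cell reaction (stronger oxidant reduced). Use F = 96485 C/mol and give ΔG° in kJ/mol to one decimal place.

Sn²⁺/Sn (E° = -0.11 V) is the cathode; Cr³⁺/Cr (E° = -0.75 V) is the anode, so E°cell = +0.64 V.
Balancing electrons gives n = 6 (lcm of 2 and 3).
ΔG° = −nFE° = −(6)(96485)(+0.64) = -370,502 J = -370.5 kJ/mol.

-370.5 kJ/mol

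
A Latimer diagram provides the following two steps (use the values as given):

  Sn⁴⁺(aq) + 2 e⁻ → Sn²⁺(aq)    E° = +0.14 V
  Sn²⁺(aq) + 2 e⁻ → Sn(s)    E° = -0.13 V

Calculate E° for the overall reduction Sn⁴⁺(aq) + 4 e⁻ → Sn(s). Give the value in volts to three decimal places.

Adding the free-energy changes (−nFE°) of the two steps gives −n₃FE°₃ = −n₁FE°₁ − n₂FE°₂.
E°₃ = (2×+0.14 + 2×-0.13) / 4 = (+0.020) / 4 = +0.005 V.

+0.005 V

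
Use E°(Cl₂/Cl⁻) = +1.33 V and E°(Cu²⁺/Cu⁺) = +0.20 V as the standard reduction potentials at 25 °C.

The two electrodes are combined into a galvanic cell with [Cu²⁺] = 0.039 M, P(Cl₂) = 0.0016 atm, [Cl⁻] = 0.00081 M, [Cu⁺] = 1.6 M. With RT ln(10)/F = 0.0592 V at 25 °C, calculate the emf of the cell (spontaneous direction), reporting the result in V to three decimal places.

+1.326 V

Cl₂/Cl⁻ is the cathode (higher E°), Cu²⁺/Cu⁺ the anode: E°cell = +1.33 − (+0.20) = +1.13 V, n = 2.
Overall: Cl₂(g) + 2 Cu⁺(aq) → 2 Cl⁻(aq) + 2 Cu²⁺(aq)
Q = [Cl⁻]^2·[Cu²⁺]^2 / (P(Cl₂)·[Cu⁺]^2); log Q = -6.613.
E = E° − (0.0592/n) log Q = +1.13 − (0.0592/2)(-6.613) = +1.326 V.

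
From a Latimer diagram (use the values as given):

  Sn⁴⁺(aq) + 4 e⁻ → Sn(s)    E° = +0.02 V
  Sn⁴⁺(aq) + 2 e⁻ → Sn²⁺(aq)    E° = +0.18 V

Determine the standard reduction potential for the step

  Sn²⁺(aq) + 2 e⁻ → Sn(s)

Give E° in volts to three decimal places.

-0.140 V

Sequential free energies add, so n₃E°₃ = n₁E°₁ + n₂E°₂.
With n₃ = 4, and the known step contributing 2×(+0.18) V, the unknown satisfies 2·E° = 4×(+0.02) − 2×(+0.18) = -0.280.
E° = -0.280 / 2 = -0.140 V.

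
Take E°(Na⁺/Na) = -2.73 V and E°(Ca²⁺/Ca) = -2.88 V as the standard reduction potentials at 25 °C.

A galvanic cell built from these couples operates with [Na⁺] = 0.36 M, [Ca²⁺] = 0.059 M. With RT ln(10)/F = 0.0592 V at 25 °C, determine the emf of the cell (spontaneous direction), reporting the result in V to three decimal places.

+0.160 V

Na⁺/Na is the cathode (higher E°), Ca²⁺/Ca the anode: E°cell = -2.73 − (-2.88) = +0.15 V, n = 2.
Overall: 2 Na⁺(aq) + Ca(s) → 2 Na(s) + Ca²⁺(aq)
Q = [Ca²⁺] / ([Na⁺]^2); log Q = -0.342.
E = E° − (0.0592/n) log Q = +0.15 − (0.0592/2)(-0.342) = +0.160 V.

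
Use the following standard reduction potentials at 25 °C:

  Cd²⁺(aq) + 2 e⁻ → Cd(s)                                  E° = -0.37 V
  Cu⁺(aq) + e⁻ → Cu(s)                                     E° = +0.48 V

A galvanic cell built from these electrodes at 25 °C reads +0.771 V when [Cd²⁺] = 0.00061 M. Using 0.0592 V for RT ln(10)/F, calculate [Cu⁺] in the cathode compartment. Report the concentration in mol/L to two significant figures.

0.0011 M

Cu⁺/Cu is the cathode, Cd²⁺/Cd the anode: E°cell = +0.85 V, n = 2.
Overall reaction: 2 Cu⁺(aq) + Cd(s) → 2 Cu(s) + Cd²⁺(aq); Q = [Cd²⁺]^1/[Cu⁺]^2.
From E = E° − (0.0592/n) log Q: log Q = (E° − E)·n/0.0592 = (+0.85 − (+0.771))·2/0.0592 = 2.6689.
So 2·log[Cu⁺] = 1·log(0.00061) − log Q = -3.2147 − (2.6689) = -5.8836; log[Cu⁺] = -5.8836 / 2 = -2.9418; [Cu⁺] = 10^(-2.9418) ≈ 0.0011 M.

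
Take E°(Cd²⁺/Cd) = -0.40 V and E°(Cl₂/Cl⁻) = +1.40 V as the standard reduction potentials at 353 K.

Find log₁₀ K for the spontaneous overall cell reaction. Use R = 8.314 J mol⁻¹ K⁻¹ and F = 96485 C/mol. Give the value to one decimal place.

51.4

Cathode: Cl₂/Cl⁻; anode: Cd²⁺/Cd. E°cell = (+1.40) − (-0.40) = +1.80 V, with n = 2.
ΔG° = −nFE° = −RT ln K, so ln K = nFE°/(RT) = (2)(96485)(+1.80) / ((8.314)(353)) = 118.353.
log₁₀ K = 118.353 / ln 10 = 51.4.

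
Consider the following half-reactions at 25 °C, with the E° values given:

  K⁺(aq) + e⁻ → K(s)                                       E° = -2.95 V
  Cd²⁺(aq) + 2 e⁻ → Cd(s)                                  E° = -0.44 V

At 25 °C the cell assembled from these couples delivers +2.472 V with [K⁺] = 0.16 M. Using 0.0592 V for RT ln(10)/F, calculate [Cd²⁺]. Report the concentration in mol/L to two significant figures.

Cd²⁺/Cd is the cathode, K⁺/K the anode: E°cell = +2.51 V, n = 2.
Overall reaction: Cd²⁺(aq) + 2 K(s) → Cd(s) + 2 K⁺(aq); Q = [K⁺]^2/[Cd²⁺]^1.
From E = E° − (0.0592/n) log Q: log Q = (E° − E)·n/0.0592 = (+2.51 − (+2.472))·2/0.0592 = 1.2838.
So 1·log[Cd²⁺] = 2·log(0.16) − log Q = -1.5918 − (1.2838) = -2.8756; [Cd²⁺] = 10^(-2.8756) ≈ 0.0013 M.

0.0013 M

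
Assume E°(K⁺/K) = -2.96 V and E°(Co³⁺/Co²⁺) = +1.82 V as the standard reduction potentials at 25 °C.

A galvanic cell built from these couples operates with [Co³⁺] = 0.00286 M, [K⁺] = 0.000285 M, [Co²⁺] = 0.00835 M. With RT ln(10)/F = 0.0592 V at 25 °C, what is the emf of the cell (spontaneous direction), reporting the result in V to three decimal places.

+4.962 V

Co³⁺/Co²⁺ is the cathode (higher E°), K⁺/K the anode: E°cell = +1.82 − (-2.96) = +4.78 V, n = 1.
Overall: Co³⁺(aq) + K(s) → Co²⁺(aq) + K⁺(aq)
Q = [Co²⁺]·[K⁺] / ([Co³⁺]); log Q = -3.080.
E = E° − (0.0592/n) log Q = +4.78 − (0.0592/1)(-3.080) = +4.962 V.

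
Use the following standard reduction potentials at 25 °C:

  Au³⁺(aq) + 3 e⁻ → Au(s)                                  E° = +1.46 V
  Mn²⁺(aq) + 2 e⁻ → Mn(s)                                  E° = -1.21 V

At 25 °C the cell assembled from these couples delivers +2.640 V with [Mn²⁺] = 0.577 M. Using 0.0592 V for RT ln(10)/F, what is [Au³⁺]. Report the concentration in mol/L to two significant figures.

0.013 M

Au³⁺/Au is the cathode, Mn²⁺/Mn the anode: E°cell = +2.67 V, n = 6.
Overall reaction: 2 Au³⁺(aq) + 3 Mn(s) → 2 Au(s) + 3 Mn²⁺(aq); Q = [Mn²⁺]^3/[Au³⁺]^2.
From E = E° − (0.0592/n) log Q: log Q = (E° − E)·n/0.0592 = (+2.67 − (+2.640))·6/0.0592 = 3.0405.
So 2·log[Au³⁺] = 3·log(0.577) − log Q = -0.7165 − (3.0405) = -3.7570; log[Au³⁺] = -3.7570 / 2 = -1.8785; [Au³⁺] = 10^(-1.8785) ≈ 0.013 M.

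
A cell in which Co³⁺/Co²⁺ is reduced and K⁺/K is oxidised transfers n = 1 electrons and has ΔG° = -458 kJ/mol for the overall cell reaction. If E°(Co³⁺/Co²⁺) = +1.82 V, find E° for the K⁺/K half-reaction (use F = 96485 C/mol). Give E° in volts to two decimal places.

-2.93 V

E°cell = −ΔG°/(nF) = −(-458×10³)/((1)(96485)) = +4.747 V.
Since Co³⁺/Co²⁺ is the cathode and K⁺/K the anode, E°cell = E°(Co³⁺/Co²⁺) − E°(K⁺/K).
So E°(K⁺/K) = E°(Co³⁺/Co²⁺) − E°cell = (+1.82) − (+4.747) = -2.93 V.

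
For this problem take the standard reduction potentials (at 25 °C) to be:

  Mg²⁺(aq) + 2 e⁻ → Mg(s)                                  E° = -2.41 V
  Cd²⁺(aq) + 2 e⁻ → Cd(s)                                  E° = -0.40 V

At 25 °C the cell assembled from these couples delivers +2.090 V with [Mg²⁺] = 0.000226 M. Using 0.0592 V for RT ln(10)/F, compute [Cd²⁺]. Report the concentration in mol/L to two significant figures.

0.11 M

Cd²⁺/Cd is the cathode, Mg²⁺/Mg the anode: E°cell = +2.01 V, n = 2.
Overall reaction: Cd²⁺(aq) + Mg(s) → Cd(s) + Mg²⁺(aq); Q = [Mg²⁺]^1/[Cd²⁺]^1.
From E = E° − (0.0592/n) log Q: log Q = (E° − E)·n/0.0592 = (+2.01 − (+2.090))·2/0.0592 = -2.7027.
So 1·log[Cd²⁺] = 1·log(0.000226) − log Q = -3.6459 − (-2.7027) = -0.9432; [Cd²⁺] = 10^(-0.9432) ≈ 0.11 M.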